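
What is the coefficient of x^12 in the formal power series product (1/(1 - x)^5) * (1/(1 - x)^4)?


Combine the factors: (1/(1 - x)^5) * (1/(1 - x)^4) = 1/(1 - x)^9.
Then use 1/(1 - x)^r = sum_{k>=0} C(k + r - 1, r - 1) x^k with r = 9 and k = 12:
C(20, 8) = 125970.

125970


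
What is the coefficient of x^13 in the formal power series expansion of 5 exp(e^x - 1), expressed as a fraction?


exp(e^x - 1) is the exponential generating function for the Bell numbers Bell_k: exp(e^x - 1) = sum_{k>=0} Bell_k x^k / k!.
So the coefficient of x^13 in 5 exp(e^x - 1) is 5 Bell_13 / 13!.
Computing: Bell_13 = 27644437 and 13! = 6227020800, giving
5 * 27644437/6227020800 = 27644437/1245404160.

27644437/1245404160


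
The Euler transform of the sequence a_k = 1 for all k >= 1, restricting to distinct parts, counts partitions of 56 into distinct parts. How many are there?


Partitions of 56 into distinct parts can be computed via generating function.
Product (1+x)(1+x^2)(1+x^3)...
The coefficient of x^56 = 7108

7108


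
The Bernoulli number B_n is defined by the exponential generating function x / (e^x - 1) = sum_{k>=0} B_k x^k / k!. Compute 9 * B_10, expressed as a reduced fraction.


Bernoulli numbers can also be computed recursively via B_0 = 1 and sum_{j=0}^{m} C(m+1, j) B_j = 0 for m >= 1. Odd-index Bernoulli numbers vanish for k >= 3.
Computing B_10 = 5/66, so 9 * B_10 = 9 * 5/66 = 15/22.

15/22


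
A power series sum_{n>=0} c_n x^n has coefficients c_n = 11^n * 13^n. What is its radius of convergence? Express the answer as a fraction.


By the root test (Cauchy-Hadamard), the radius is R = 1 / limsup_n |c_n|^(1/n).
Here |c_n|^(1/n) = (11^n * 13^n)^(1/n) = 11 * 13 = 143 for all n.
So R = 1/143 = 1/143.

1/143


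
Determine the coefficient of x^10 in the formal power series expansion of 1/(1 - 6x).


The geometric series identity gives 1/(1 - c x) = sum_{k>=0} c^k x^k, so the coefficient of x^k is c^k.
Here c = 6 and k = 10.
Computing: 6^10 = 60466176

60466176


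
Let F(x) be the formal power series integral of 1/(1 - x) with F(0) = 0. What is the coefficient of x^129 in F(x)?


1/(1 - x) = sum_{k>=0} x^k. Integrating termwise and using F(0) = 0 gives
F(x) = sum_{k>=0} x^(k+1) / (k+1) = sum_{m>=1} x^m / m = -ln(1 - x).
So the coefficient of x^129 is 1/129 = 1/129.

1/129


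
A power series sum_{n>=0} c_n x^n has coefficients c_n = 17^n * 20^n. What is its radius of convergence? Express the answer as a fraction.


By the root test (Cauchy-Hadamard), the radius is R = 1 / limsup_n |c_n|^(1/n).
Here |c_n|^(1/n) = (17^n * 20^n)^(1/n) = 17 * 20 = 340 for all n.
So R = 1/340 = 1/340.

1/340


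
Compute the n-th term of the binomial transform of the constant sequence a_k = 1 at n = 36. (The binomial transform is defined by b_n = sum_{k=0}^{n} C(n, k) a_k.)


With a_k = 1 for all k, b_n = sum_{k=0}^{n} C(n, k) = 2^n by the binomial theorem.
For n = 36: 2^36 = 68719476736.

68719476736


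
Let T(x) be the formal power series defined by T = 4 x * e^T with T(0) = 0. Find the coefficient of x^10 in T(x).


Apply the Lagrange inversion formula: if T = 4 x * phi(T) with phi(t) = e^t, then
[x^n] T = 4^n * (1/n) [t^(n-1)] phi(t)^n = 4^n * (1/n) [t^(n-1)] e^(n t) = 4^n * (1/n) * n^(n-1) / (n-1)! = 4^n * n^(n-1) / n!.
When c = 1 this is the Cayley count of rooted labeled trees on n vertices, divided by n!.
For n = 10: 4^10 * 10^9 / 10! = 1048576 * 1000000000/3628800 = 163840000000/567.

163840000000/567


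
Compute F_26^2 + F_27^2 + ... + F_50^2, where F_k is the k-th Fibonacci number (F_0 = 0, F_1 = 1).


There is a standard identity sum_{k=0}^{N} F_k^2 = F_N * F_{N+1} (proved inductively from the telescoping relation F_k^2 = F_k F_{k+1} - F_{k-1} F_k). Then
sum_{k=26}^{50} F_k^2 = F_50 F_51 - F_25 F_26.
Computing: F_50 = 12586269025, F_51 = 20365011074, F_25 = 75025, F_26 = 121393.
Sum = 12586269025 * 20365011074 - 75025 * 121393 = 256319508065360673025.

256319508065360673025


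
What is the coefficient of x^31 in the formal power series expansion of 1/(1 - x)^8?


The negative binomial / multiset identity is
1/(1 - x)^r = sum_{k>=0} C(k + r - 1, r - 1) x^k.
Here r = 8 and k = 31, so the coefficient is
C(31 + 7, 7) = C(38, 7)
= 12620256

12620256


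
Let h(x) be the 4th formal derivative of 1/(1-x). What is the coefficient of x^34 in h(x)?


Differentiating 4 times: d^4/dx^4 [1/(1-x)] = 4!/(1-x)^5.
The expansion 1/(1-x)^5 = sum_{k>=0} C(k+4, 4) x^k, so the coefficient of x^n in 4!/(1-x)^5 is 4! * C(n+4, 4).
For n = 34: 24 * C(38, 4) = 24 * 73815 = 1771560

1771560


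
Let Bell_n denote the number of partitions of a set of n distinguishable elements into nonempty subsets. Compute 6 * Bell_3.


Bell_3 can be computed from the Bell triangle or from Dobinski's identity Bell_n = (1/e) * sum_{k>=0} k^n / k!.
Computing Bell_3 = 5.
Then 6 * 5 = 30.

30


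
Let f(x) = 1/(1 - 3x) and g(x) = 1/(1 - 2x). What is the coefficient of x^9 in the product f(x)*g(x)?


The coefficient of x^n in f*g is the Cauchy product: sum_{k=0}^{n} a^k * b^(n-k).
With a=3, b=2, n=9:
sum_{k=0}^{9} 3^k * 2^(9-k)
= 58025

58025


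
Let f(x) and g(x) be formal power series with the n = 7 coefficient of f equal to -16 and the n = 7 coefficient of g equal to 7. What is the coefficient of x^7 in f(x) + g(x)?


Addition of formal power series is termwise.
The coefficient of x^7 in f + g = -16 + 7
= -9

-9


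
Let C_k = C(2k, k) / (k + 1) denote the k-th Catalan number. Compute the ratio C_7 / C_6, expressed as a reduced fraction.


Using C_k = (2k)! / (k! (k+1)!), the ratio C_{k+1}/C_k simplifies to
C_{k+1}/C_k = [(2k+2)! / ((k+1)! (k+2)!)] * [k! (k+1)! / (2k)!]
 = (2k+2)(2k+1) / ((k+1)(k+2)) = 2(2k+1) / (k+2).
For k = 6: 2(2*6 + 1) / (6 + 2) = 26/8 = 13/4.

13/4


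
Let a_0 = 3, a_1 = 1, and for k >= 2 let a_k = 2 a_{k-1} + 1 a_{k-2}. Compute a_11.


Iterating the recurrence forward:
a_0 = 3
a_1 = 1
a_2 = 2*1 + 1*3 = 5
a_3 = 2*5 + 1*1 = 11
a_4 = 2*11 + 1*5 = 27
a_5 = 2*27 + 1*11 = 65
a_6 = 2*65 + 1*27 = 157
a_7 = 2*157 + 1*65 = 379
a_8 = 2*379 + 1*157 = 915
a_9 = 2*915 + 1*379 = 2209
a_10 = 2*2209 + 1*915 = 5333
a_11 = 2*5333 + 1*2209 = 12875
So a_11 = 12875.

12875


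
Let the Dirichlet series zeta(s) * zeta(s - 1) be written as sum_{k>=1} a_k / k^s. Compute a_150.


Convolution gives a_k = sum_{d | k} d * 1 = sum_{d | k} d = sigma(k), the sum of positive divisors of k.
For k = 150, the divisors are 1, 2, 3, 5, 6, 10, 15, 25, 30, 50, 75, 150, so
sigma(150) = 1 + 2 + 3 + 5 + 6 + 10 + 15 + 25 + 30 + 50 + 75 + 150 = 372.

372


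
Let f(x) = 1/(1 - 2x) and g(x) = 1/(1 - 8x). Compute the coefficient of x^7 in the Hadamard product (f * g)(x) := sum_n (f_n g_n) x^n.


f has coefficients f_k = 2^k and g has coefficients g_k = 8^k, so the Hadamard product has coefficient (f*g)_k = 2^k * 8^k = 16^k.
For k = 7: 16^7 = 268435456.

268435456


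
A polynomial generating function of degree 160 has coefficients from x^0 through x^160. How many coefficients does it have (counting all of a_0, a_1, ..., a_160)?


A polynomial of degree 160 takes the form a_0 + a_1 x + ... + a_160 x^160.
The number of coefficients is 160 + 1 = 161.

161


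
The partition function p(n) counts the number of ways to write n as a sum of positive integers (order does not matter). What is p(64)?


Using the generating function prod_{k>=1} 1/(1-x^k), we compute p(64).
By dynamic programming over parts 1 through 64:
p(64) = 1741630

1741630


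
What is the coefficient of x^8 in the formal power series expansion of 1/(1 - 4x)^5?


The general identity 1/(1 - c x)^r = sum_{k>=0} c^k C(k + r - 1, r - 1) x^k follows by substituting y = c x into 1/(1 - y)^r = sum_{k>=0} C(k + r - 1, r - 1) y^k.
For c = 4, r = 5, k = 8:
4^8 * C(12, 4) = 65536 * 495 = 32440320.

32440320


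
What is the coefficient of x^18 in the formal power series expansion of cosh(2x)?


The Maclaurin series is cosh(t) = sum_{m>=0} t^(2m) / (2m)!, so substituting t = 2x, only even powers of x are nonzero, with coefficient of x^(2m) equal to 2^(2m) / (2m)!.
For x^18 the coefficient is 2^18/18! = 262144/6402373705728000 = 4/97692469875.

4/97692469875


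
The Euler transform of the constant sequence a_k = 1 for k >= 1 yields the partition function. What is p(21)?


The Euler transform converts the sequence a_k = 1 into the number of integer partitions.
Using the recurrence or dynamic programming:
p(21) = 792

792


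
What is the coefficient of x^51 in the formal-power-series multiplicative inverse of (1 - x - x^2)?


Let the inverse be f(x) = sum_{k>=0} a_k x^k. From f(x) * (1 - x - x^2) = 1 and matching coefficients:
 x^0: a_0 = 1.
 x^1: a_1 - a_0 = 0, so a_1 = 1.
 x^k (k >= 2): a_k - a_{k-1} - a_{k-2} = 0, i.e. a_k = a_{k-1} + a_{k-2}.
This is the Fibonacci-type recurrence shifted so that a_0 = a_1 = 1.
Iterating: a_0=1, a_1=1, a_2=2, a_3=3, a_4=5, a_5=8, a_6=13, a_7=21, a_8=34, a_9=55, ...
a_51 = 32951280099.

32951280099


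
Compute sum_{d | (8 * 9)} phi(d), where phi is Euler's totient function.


First, 8 * 9 = 72. One classical identity is sum_{d | n} phi(d) = n (each k in [1, n] has a unique gcd with n, and among the k's with gcd(k, n) = n/d there are phi(d) of them). So the sum equals 72. We also verify directly:
Divisors of 72: 1, 2, 3, 4, 6, 8, 9, 12, 18, 24, 36, 72.
phi values: 1, 1, 2, 2, 2, 4, 6, 4, 6, 8, 12, 24.
Sum = 72.

72


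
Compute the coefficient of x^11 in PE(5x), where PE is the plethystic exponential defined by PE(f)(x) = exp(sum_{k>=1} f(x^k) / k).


With f(x) = 5x, the exponent is sum_{k>=1} 5 x^k / k = 5 * (-ln(1 - x)). Exponentiating:
PE(5x) = exp(-5 ln(1 - x)) = 1/(1 - x)^5.
By the negative binomial expansion, [x^n] 1/(1 - x)^5 = C(n + 4, 4).
For n = 11: C(15, 4) = 1365.

1365


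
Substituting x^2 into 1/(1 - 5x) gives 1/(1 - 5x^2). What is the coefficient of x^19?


Since 1/(1 - 5x^2) only has even powers of x,
the coefficient of x^19 (odd) is 0.

0


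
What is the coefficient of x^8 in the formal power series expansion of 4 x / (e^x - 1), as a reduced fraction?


The exponential generating function for Bernoulli numbers is
x / (e^x - 1) = sum_{k>=0} B_k x^k / k!.
So the coefficient of x^8 in 4 x / (e^x - 1) is 4 B_8 / 8!.
Computing: B_8 = -1/30, 8! = 40320, giving
4 * -1/30 / 40320 = -1/302400.

-1/302400


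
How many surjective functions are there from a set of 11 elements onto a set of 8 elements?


By inclusion-exclusion on which target elements are missed, the number of surjections from an n-set onto a k-set is
surj(n, k) = sum_{j=0}^{k} (-1)^j C(k, j) (k - j)^n.
Equivalently surj(n, k) = k! * S(n, k), where S(n, k) is the Stirling number of the second kind.
For n = 11, k = 8:
S(11, 8) = 11880, so
surj = 8! * 11880 = 40320 * 11880 = 479001600.

479001600


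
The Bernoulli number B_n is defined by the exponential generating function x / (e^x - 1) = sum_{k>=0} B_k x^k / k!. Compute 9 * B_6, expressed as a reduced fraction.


Bernoulli numbers can also be computed recursively via B_0 = 1 and sum_{j=0}^{m} C(m+1, j) B_j = 0 for m >= 1. Odd-index Bernoulli numbers vanish for k >= 3.
Computing B_6 = 1/42, so 9 * B_6 = 9 * 1/42 = 3/14.

3/14


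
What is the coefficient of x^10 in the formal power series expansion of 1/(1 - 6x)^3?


The general identity 1/(1 - c x)^r = sum_{k>=0} c^k C(k + r - 1, r - 1) x^k follows by substituting y = c x into 1/(1 - y)^r = sum_{k>=0} C(k + r - 1, r - 1) y^k.
For c = 6, r = 3, k = 10:
6^10 * C(12, 2) = 60466176 * 66 = 3990767616.

3990767616


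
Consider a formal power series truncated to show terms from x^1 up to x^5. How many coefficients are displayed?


From x^1 to x^5 inclusive, the count is 5 - 1 + 1 = 5.

5


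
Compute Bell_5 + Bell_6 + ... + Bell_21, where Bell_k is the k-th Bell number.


Recall Bell_k counts set partitions of a k-set (with Bell_0 = 1 by convention).
Bell_5 through Bell_21: 52, 203, 877, 4140, 21147, 115975, 678570, 4213597, 27644437, 190899322, 1382958545, 10480142147, 82864869804, 682076806159, 5832742205057, 51724158235372, 474869816156751
Sum = 52 + 203 + 877 + 4140 + 21147 + 115975 + 678570 + 4213597 + 27644437 + 190899322 + 1382958545 + 10480142147 + 82864869804 + 682076806159 + 5832742205057 + 51724158235372 + 474869816156751 = 533203744952155.

533203744952155


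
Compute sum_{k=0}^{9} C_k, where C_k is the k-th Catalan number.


C_0 through C_9: 1, 1, 2, 5, 14, 42, 132, 429, 1430, 4862
Sum = 1 + 1 + 2 + 5 + 14 + 42 + 132 + 429 + 1430 + 4862
= 6918

6918


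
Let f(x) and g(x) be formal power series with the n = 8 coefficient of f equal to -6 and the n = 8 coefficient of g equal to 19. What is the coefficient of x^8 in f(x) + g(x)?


Addition of formal power series is termwise.
The coefficient of x^8 in f + g = -6 + 19
= 13

13


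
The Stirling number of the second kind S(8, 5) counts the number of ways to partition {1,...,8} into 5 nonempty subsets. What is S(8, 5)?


Using the explicit formula S(n,k) = (1/k!) sum_{j=0}^{k} (-1)^(k-j) C(k,j) j^n:
S(8, 5) = 1050
Equivalently, S(n,k) is n! times the coefficient of x^n in the EGF (e^x - 1)^k / k!.

1050


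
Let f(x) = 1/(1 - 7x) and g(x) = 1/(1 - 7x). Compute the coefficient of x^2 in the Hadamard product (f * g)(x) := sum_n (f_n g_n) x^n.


f has coefficients f_k = 7^k and g has coefficients g_k = 7^k, so the Hadamard product has coefficient (f*g)_k = 7^k * 7^k = 49^k.
For k = 2: 49^2 = 2401.

2401


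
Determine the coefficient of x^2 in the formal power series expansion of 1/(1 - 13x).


The geometric series identity gives 1/(1 - c x) = sum_{k>=0} c^k x^k, so the coefficient of x^k is c^k.
Here c = 13 and k = 2.
Computing: 13^2 = 169

169


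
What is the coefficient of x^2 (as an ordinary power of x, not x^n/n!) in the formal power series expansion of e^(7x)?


The exponential series is e^y = sum_{k>=0} y^k / k!. Substituting y = 7x gives
e^(7x) = sum_{k>=0} 7^k x^k / k!.
So the coefficient of x^n is a^n/n! with a = 7, n = 2:
7^2 / 2! = 49/2 = 49/2

49/2


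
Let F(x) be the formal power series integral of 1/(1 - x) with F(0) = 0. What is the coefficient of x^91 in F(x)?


1/(1 - x) = sum_{k>=0} x^k. Integrating termwise and using F(0) = 0 gives
F(x) = sum_{k>=0} x^(k+1) / (k+1) = sum_{m>=1} x^m / m = -ln(1 - x).
So the coefficient of x^91 is 1/91 = 1/91.

1/91


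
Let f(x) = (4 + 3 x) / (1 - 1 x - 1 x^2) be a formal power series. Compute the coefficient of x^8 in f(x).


Write f(x) = sum_{k>=0} a_k x^k. Multiplying both sides by 1 - 1 x - 1 x^2 gives
(1 - 1 x - 1 x^2) sum_{k>=0} a_k x^k = 4 + 3 x.
Matching coefficients:
 x^0: a_0 = 4
 x^1: a_1 - 1 a_0 = 3  =>  a_1 = 1*4 + 3 = 7
 x^k (k >= 2): a_k = 1 a_{k-1} + 1 a_{k-2}.
Iterating: a_2 = 11, a_3 = 18, a_4 = 29, a_5 = 47, a_6 = 76, a_7 = 123, a_8 = 199.
So the coefficient of x^8 is 199.

199


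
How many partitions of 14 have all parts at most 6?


Using the generating function (1-x)^(-1)(1-x^2)^(-1)...(1-x^6)^(-1),
the coefficient of x^14 counts these restricted partitions.
Result = 90

90


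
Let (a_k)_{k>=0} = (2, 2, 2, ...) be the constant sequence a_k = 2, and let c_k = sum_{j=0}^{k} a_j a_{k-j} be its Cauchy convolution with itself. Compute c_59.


Since a_j = 2 for all j >= 0, the convolution sum becomes
c_k = sum_{j=0}^{k} 2 * 2 = 4 * (k + 1).
Equivalently, the generating function of (a_k) is 2/(1 - x) and its square is 4/(1 - x)^2 = sum_{k>=0} 4(k + 1) x^k.
For k = 59: 4 * 60 = 240.

240


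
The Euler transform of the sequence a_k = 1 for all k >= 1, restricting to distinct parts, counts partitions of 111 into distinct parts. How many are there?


Partitions of 111 into distinct parts can be computed via generating function.
Product (1+x)(1+x^2)(1+x^3)...
The coefficient of x^111 = 1087744

1087744


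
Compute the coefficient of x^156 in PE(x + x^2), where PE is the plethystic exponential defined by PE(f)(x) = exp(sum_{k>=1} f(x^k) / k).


With f(x) = x + x^2, the exponent is sum_{k>=1} (x^k + x^(2k)) / k = -ln(1 - x) - ln(1 - x^2). Exponentiating:
PE(x + x^2) = 1 / ((1 - x)(1 - x^2)).
This is the generating function for partitions of n into parts of size 1 or 2. The number of 2's can be any j in 0..78, and the rest are 1's, so
[x^156] = floor(156/2) + 1 = 79.

79


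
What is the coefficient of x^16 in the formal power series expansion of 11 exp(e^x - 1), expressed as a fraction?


exp(e^x - 1) is the exponential generating function for the Bell numbers Bell_k: exp(e^x - 1) = sum_{k>=0} Bell_k x^k / k!.
So the coefficient of x^16 in 11 exp(e^x - 1) is 11 Bell_16 / 16!.
Computing: Bell_16 = 10480142147 and 16! = 20922789888000, giving
11 * 10480142147/20922789888000 = 10480142147/1902071808000.

10480142147/1902071808000


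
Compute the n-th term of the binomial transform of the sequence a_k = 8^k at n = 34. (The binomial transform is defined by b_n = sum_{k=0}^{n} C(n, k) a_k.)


With a_k = 8^k, b_n = sum_{k=0}^{n} C(n, k) 8^k = (1 + 8)^n by the binomial theorem.
For n = 34: (1 + 8)^34 = 9^34 = 278128389443693511257285776231761.

278128389443693511257285776231761


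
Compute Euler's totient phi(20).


phi(n) counts integers in [1, n] coprime to n. Using the multiplicative formula phi(n) = n * prod_{p | n} (1 - 1/p):
20 = 2^2 * 5, so
phi(20) = 20 * (1 - 1/2) * (1 - 1/5) = 8.

8


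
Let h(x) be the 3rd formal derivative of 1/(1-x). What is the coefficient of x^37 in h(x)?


Differentiating 3 times: d^3/dx^3 [1/(1-x)] = 3!/(1-x)^4.
The expansion 1/(1-x)^4 = sum_{k>=0} C(k+3, 3) x^k, so the coefficient of x^n in 3!/(1-x)^4 is 3! * C(n+3, 3).
For n = 37: 6 * C(40, 3) = 6 * 9880 = 59280

59280


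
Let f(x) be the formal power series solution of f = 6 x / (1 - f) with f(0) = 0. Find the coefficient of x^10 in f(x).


Apply Lagrange inversion: f = 6 x * phi(f) with phi(t) = 1/(1 - t), so
[x^n] f = 6^n * (1/n) [t^(n-1)] phi(t)^n = 6^n * (1/n) [t^(n-1)] (1 - t)^(-n) = 6^n * (1/n) C(2n - 2, n - 1) = 6^n * C_{n-1}.
For n = 10: C_9 = C(18, 9) / 10 = 48620/10 = 4862.
With the 6^10 = 60466176 factor, the coefficient is 60466176 * 4862 = 293986547712.

293986547712


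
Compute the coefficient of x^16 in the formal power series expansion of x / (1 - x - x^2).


Let f(x) = sum_{k>=0} a_k x^k. Multiplying f(x) * (1 - x - x^2) = x and matching coefficients gives a_0 = 0, a_1 = 1, and a_k = a_{k-1} + a_{k-2} for k >= 2. These are the Fibonacci numbers F_k.
Iterating from F_0 = 0, F_1 = 1:
F_0=0, F_1=1, F_2=1, F_3=2, F_4=3, F_5=5, F_6=8, F_7=13, F_8=21, F_9=34, ...
F_16 = 987.

987


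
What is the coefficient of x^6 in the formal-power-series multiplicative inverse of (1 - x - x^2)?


Let the inverse be f(x) = sum_{k>=0} a_k x^k. From f(x) * (1 - x - x^2) = 1 and matching coefficients:
 x^0: a_0 = 1.
 x^1: a_1 - a_0 = 0, so a_1 = 1.
 x^k (k >= 2): a_k - a_{k-1} - a_{k-2} = 0, i.e. a_k = a_{k-1} + a_{k-2}.
This is the Fibonacci-type recurrence shifted so that a_0 = a_1 = 1.
Iterating: a_0=1, a_1=1, a_2=2, a_3=3, a_4=5, a_5=8, a_6=13
a_6 = 13.

13


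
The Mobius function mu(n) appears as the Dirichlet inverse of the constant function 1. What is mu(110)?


110 = 2 * 5 * 11 (all distinct primes).
mu(110) = (-1)^3 = -1

-1


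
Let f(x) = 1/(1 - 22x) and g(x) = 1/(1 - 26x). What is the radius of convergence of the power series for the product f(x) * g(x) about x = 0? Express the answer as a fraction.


The radius of 1/(1 - 22x) is 1/22 (nearest singularity at x = 1/22), and the radius of 1/(1 - 26x) is 1/26.
The product f(x)*g(x) = 1/((1 - 22x)(1 - 26x)) has singularities at both 1/22 and 1/26, so its radius of convergence is the distance to the nearest one:
min(1/22, 1/26) = 1/26.

1/26


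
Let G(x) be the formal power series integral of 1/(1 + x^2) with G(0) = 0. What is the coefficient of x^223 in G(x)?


1/(1 + x^2) = sum_{j>=0} (-1)^j x^(2j). Integrating termwise with G(0) = 0:
G(x) = sum_{j>=0} (-1)^j x^(2j+1) / (2j+1) = arctan(x).
Only odd powers are nonzero. For x^223 write 223 = 2*111 + 1, giving
(-1)^111 / 223 = -1/223 = -1/223.

-1/223


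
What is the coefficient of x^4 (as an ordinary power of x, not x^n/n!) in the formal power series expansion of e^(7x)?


The exponential series is e^y = sum_{k>=0} y^k / k!. Substituting y = 7x gives
e^(7x) = sum_{k>=0} 7^k x^k / k!.
So the coefficient of x^n is a^n/n! with a = 7, n = 4:
7^4 / 4! = 2401/24 = 2401/24

2401/24


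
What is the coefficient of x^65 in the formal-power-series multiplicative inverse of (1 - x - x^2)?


Let the inverse be f(x) = sum_{k>=0} a_k x^k. From f(x) * (1 - x - x^2) = 1 and matching coefficients:
 x^0: a_0 = 1.
 x^1: a_1 - a_0 = 0, so a_1 = 1.
 x^k (k >= 2): a_k - a_{k-1} - a_{k-2} = 0, i.e. a_k = a_{k-1} + a_{k-2}.
This is the Fibonacci-type recurrence shifted so that a_0 = a_1 = 1.
Iterating: a_0=1, a_1=1, a_2=2, a_3=3, a_4=5, a_5=8, a_6=13, a_7=21, a_8=34, a_9=55, ...
a_65 = 27777890035288.

27777890035288


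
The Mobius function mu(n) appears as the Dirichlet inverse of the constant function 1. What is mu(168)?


168 has a squared prime factor, so mu(168) = 0.
Factorization reveals a repeated prime.

0


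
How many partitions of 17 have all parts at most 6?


Using the generating function (1-x)^(-1)(1-x^2)^(-1)...(1-x^6)^(-1),
the coefficient of x^17 counts these restricted partitions.
Result = 163

163


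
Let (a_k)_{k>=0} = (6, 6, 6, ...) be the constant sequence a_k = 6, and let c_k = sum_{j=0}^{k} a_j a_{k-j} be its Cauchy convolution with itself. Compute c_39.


Since a_j = 6 for all j >= 0, the convolution sum becomes
c_k = sum_{j=0}^{k} 6 * 6 = 36 * (k + 1).
Equivalently, the generating function of (a_k) is 6/(1 - x) and its square is 36/(1 - x)^2 = sum_{k>=0} 36(k + 1) x^k.
For k = 39: 36 * 40 = 1440.

1440


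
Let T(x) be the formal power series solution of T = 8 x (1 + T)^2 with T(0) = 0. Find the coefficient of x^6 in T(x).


Apply the Lagrange inversion formula: if T = 8 x * phi(T) with phi(t) = (1 + t)^2, then [x^n] T = 8^n * (1/n) [t^(n-1)] phi(t)^n = 8^n * (1/n) [t^(n-1)] (1 + t)^(2n) = 8^n * (1/n) C(2n, n-1).
Using the identity C(2n, n-1) = C(2n, n) * n / (n+1), the unscaled factor equals C(2n, n) / (n+1) = C_n, the n-th Catalan number.
For n = 6: C_6 = C(12, 6) / 7 = 924/7 = 132.
With the 8^6 = 262144 factor, the coefficient is 262144 * 132 = 34603008.

34603008


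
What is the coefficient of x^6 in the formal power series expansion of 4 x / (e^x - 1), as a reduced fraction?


The exponential generating function for Bernoulli numbers is
x / (e^x - 1) = sum_{k>=0} B_k x^k / k!.
So the coefficient of x^6 in 4 x / (e^x - 1) is 4 B_6 / 6!.
Computing: B_6 = 1/42, 6! = 720, giving
4 * 1/42 / 720 = 1/7560.

1/7560


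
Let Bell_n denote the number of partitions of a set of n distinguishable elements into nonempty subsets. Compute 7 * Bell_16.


Bell_16 can be computed from the Bell triangle or from Dobinski's identity Bell_n = (1/e) * sum_{k>=0} k^n / k!.
Computing Bell_16 = 10480142147.
Then 7 * 10480142147 = 73360995029.

73360995029


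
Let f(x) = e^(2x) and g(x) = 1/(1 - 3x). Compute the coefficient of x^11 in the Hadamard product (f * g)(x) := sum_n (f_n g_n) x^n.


Expanding: f_k = 2^k/k! (from e^(2x)) and g_k = 3^k (from 1/(1 - 3x)). So the Hadamard coefficient (f * g)_k = 2^k 3^k / k! = (6)^k / k!.
For k = 11: 6^11/11! = 362797056/39916800 = 17496/1925.

17496/1925


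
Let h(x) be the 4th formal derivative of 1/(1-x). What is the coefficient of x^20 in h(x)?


Differentiating 4 times: d^4/dx^4 [1/(1-x)] = 4!/(1-x)^5.
The expansion 1/(1-x)^5 = sum_{k>=0} C(k+4, 4) x^k, so the coefficient of x^n in 4!/(1-x)^5 is 4! * C(n+4, 4).
For n = 20: 24 * C(24, 4) = 24 * 10626 = 255024

255024


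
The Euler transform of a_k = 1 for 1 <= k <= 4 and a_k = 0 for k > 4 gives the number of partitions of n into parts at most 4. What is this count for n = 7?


Partitions of 7 into parts at most 4:
Using generating function (1-x)^(-1)(1-x^2)^(-1)...(1-x^4)^(-1),
the coefficient of x^7 = 11

11


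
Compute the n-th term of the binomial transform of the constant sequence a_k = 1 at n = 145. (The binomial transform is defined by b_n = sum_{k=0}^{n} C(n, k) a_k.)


With a_k = 1 for all k, b_n = sum_{k=0}^{n} C(n, k) = 2^n by the binomial theorem.
For n = 145: 2^145 = 44601490397061246283071436545296723011960832.

44601490397061246283071436545296723011960832


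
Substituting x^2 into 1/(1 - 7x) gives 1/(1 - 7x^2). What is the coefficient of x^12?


The coefficient of x^(2m) in 1/(1 - 7x^2) is 7^m.
With n = 12 = 2*6, the coefficient is 7^6 = 117649.

117649


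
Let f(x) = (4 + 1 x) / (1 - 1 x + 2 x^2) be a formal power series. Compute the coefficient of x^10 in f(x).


Write f(x) = sum_{k>=0} a_k x^k. Multiplying both sides by 1 - 1 x + 2 x^2 gives
(1 - 1 x + 2 x^2) sum_{k>=0} a_k x^k = 4 + 1 x.
Matching coefficients:
 x^0: a_0 = 4
 x^1: a_1 - 1 a_0 = 1  =>  a_1 = 1*4 + 1 = 5
 x^k (k >= 2): a_k = 1 a_{k-1} - 2 a_{k-2}.
Iterating: a_2 = -3, a_3 = -13, a_4 = -7, a_5 = 19, a_6 = 33, a_7 = -5, a_8 = -71, a_9 = -61, a_10 = 81.
So the coefficient of x^10 is 81.

81


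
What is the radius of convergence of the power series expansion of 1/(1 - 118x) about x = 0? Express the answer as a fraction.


Expanding 1/(1 - 118x) = sum_{k>=0} 118^k x^k, the series converges when |118x| < 1, i.e., |x| < 1/118.
So the radius of convergence is 1/118 = 1/118.

1/118


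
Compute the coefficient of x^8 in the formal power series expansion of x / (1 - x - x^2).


Let f(x) = sum_{k>=0} a_k x^k. Multiplying f(x) * (1 - x - x^2) = x and matching coefficients gives a_0 = 0, a_1 = 1, and a_k = a_{k-1} + a_{k-2} for k >= 2. These are the Fibonacci numbers F_k.
Iterating from F_0 = 0, F_1 = 1:
F_0=0, F_1=1, F_2=1, F_3=2, F_4=3, F_5=5, F_6=8, F_7=13, F_8=21
F_8 = 21.

21


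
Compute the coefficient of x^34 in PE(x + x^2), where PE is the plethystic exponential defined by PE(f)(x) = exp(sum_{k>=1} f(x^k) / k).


With f(x) = x + x^2, the exponent is sum_{k>=1} (x^k + x^(2k)) / k = -ln(1 - x) - ln(1 - x^2). Exponentiating:
PE(x + x^2) = 1 / ((1 - x)(1 - x^2)).
This is the generating function for partitions of n into parts of size 1 or 2. The number of 2's can be any j in 0..17, and the rest are 1's, so
[x^34] = floor(34/2) + 1 = 18.

18


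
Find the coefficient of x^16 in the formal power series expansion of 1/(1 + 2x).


Write 1/(1 + c x) = 1/(1 - (-c) x) and apply the geometric-series identity
1/(1 - y) = sum_{k>=0} y^k to get 1/(1 + c x) = sum_{k>=0} (-c)^k x^k.
So the coefficient of x^k is (-c)^k = (-1)^k * c^k.
Here c = 2 and k = 16:
(-2)^16 = 1 * 65536 = 65536

65536


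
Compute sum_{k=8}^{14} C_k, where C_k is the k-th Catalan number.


C_8 through C_14: 1430, 4862, 16796, 58786, 208012, 742900, 2674440
Sum = 1430 + 4862 + 16796 + 58786 + 208012 + 742900 + 2674440
= 3707226

3707226


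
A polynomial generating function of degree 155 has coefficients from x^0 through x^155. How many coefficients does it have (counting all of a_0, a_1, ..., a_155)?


A polynomial of degree 155 takes the form a_0 + a_1 x + ... + a_155 x^155.
The number of coefficients is 155 + 1 = 156.

156


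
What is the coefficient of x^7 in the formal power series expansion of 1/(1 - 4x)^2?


The general identity 1/(1 - c x)^r = sum_{k>=0} c^k C(k + r - 1, r - 1) x^k follows by substituting y = c x into 1/(1 - y)^r = sum_{k>=0} C(k + r - 1, r - 1) y^k.
For c = 4, r = 2, k = 7:
4^7 * C(8, 1) = 16384 * 8 = 131072.

131072


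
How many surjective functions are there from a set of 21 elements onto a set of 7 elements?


By inclusion-exclusion on which target elements are missed, the number of surjections from an n-set onto a k-set is
surj(n, k) = sum_{j=0}^{k} (-1)^j C(k, j) (k - j)^n.
Equivalently surj(n, k) = k! * S(n, k), where S(n, k) is the Stirling number of the second kind.
For n = 21, k = 7:
S(21, 7) = 82310957214948, so
surj = 7! * 82310957214948 = 5040 * 82310957214948 = 414847224363337920.

414847224363337920


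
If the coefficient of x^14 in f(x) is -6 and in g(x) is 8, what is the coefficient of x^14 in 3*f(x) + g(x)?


Scalar multiplication scales coefficients: 3 * -6 = -18.
Then add the g coefficient: -18 + 8
= -10

-10


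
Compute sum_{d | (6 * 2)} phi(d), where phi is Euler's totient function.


First, 6 * 2 = 12. One classical identity is sum_{d | n} phi(d) = n (each k in [1, n] has a unique gcd with n, and among the k's with gcd(k, n) = n/d there are phi(d) of them). So the sum equals 12. We also verify directly:
Divisors of 12: 1, 2, 3, 4, 6, 12.
phi values: 1, 1, 2, 2, 2, 4.
Sum = 12.

12


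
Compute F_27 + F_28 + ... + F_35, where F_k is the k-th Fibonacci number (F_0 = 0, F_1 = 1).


Use the identity sum_{k=0}^{N} F_k = F_{N+2} - 1 (which follows from F_{k+2} - F_{k+1} = F_k). Then
sum_{k=27}^{35} F_k = (F_{37} - 1) - (F_{28} - 1) = F_{37} - F_{28}.
Computing: F_{37} = 24157817, F_{28} = 317811, so
Sum = 24157817 - 317811 = 23840006.

23840006


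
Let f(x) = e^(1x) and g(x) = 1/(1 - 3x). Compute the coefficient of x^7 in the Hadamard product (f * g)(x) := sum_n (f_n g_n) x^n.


Expanding: f_k = 1^k/k! (from e^(1x)) and g_k = 3^k (from 1/(1 - 3x)). So the Hadamard coefficient (f * g)_k = 1^k 3^k / k! = (3)^k / k!.
For k = 7: 3^7/7! = 2187/5040 = 243/560.

243/560


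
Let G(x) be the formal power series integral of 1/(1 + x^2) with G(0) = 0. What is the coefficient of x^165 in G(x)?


1/(1 + x^2) = sum_{j>=0} (-1)^j x^(2j). Integrating termwise with G(0) = 0:
G(x) = sum_{j>=0} (-1)^j x^(2j+1) / (2j+1) = arctan(x).
Only odd powers are nonzero. For x^165 write 165 = 2*82 + 1, giving
(-1)^82 / 165 = 1/165 = 1/165.

1/165


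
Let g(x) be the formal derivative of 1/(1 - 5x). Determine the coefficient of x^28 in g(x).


Differentiate termwise: d/dx sum_{k>=0} 5^k x^k = sum_{k>=1} k 5^k x^(k-1) = sum_{j>=0} (j+1) 5^(j+1) x^j.
Equivalently, d/dx [1/(1 - 5x)] = 5/(1 - 5x)^2.
For j = 28: 29 * 5^29 = 29 * 186264514923095703125 = 5401670932769775390625.

5401670932769775390625


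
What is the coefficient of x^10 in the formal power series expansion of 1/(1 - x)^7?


The expansion 1/(1 - x)^r = sum_{k>=0} C(k + r - 1, r - 1) x^k follows from the multiset / negative-binomial theorem (or from repeated differentiation of the geometric series).
For r = 7 and k = 10:
C(16, 6) = 20922789888000 / (720 * 3628800) = 8008.

8008


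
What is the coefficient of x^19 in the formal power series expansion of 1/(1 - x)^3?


The negative binomial / multiset identity is
1/(1 - x)^r = sum_{k>=0} C(k + r - 1, r - 1) x^k.
Here r = 3 and k = 19, so the coefficient is
C(19 + 2, 2) = C(21, 2)
= 210

210


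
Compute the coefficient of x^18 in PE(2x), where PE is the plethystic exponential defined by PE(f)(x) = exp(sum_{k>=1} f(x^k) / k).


With f(x) = 2x, the exponent is sum_{k>=1} 2 x^k / k = 2 * (-ln(1 - x)). Exponentiating:
PE(2x) = exp(-2 ln(1 - x)) = 1/(1 - x)^2.
By the negative binomial expansion, [x^n] 1/(1 - x)^2 = C(n + 1, 1).
For n = 18: C(19, 1) = 19.

19


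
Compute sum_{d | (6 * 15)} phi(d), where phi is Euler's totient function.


First, 6 * 15 = 90. One classical identity is sum_{d | n} phi(d) = n (each k in [1, n] has a unique gcd with n, and among the k's with gcd(k, n) = n/d there are phi(d) of them). So the sum equals 90. We also verify directly:
Divisors of 90: 1, 2, 3, 5, 6, 9, 10, 15, 18, 30, 45, 90.
phi values: 1, 1, 2, 4, 2, 6, 4, 8, 6, 8, 24, 24.
Sum = 90.

90


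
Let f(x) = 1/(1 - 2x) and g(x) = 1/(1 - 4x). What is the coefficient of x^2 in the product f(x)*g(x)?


The coefficient of x^n in f*g is the Cauchy product: sum_{k=0}^{n} a^k * b^(n-k).
With a=2, b=4, n=2:
sum_{k=0}^{2} 2^k * 4^(2-k)
= 28

28


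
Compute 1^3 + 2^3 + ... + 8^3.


This power sum has a closed form given by Faulhaber's formula
sum_{k=1}^{m} k^p = (1 / (p + 1)) * sum_{j=0}^{p} C(p + 1, j) B_j m^(p + 1 - j),
but for small m direct computation is fastest:
1 + 8 + 27 + 64 + 125 + 216 + 343 + 512 = 1296.

1296


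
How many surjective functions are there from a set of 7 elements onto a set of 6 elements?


By inclusion-exclusion on which target elements are missed, the number of surjections from an n-set onto a k-set is
surj(n, k) = sum_{j=0}^{k} (-1)^j C(k, j) (k - j)^n.
Equivalently surj(n, k) = k! * S(n, k), where S(n, k) is the Stirling number of the second kind.
For n = 7, k = 6:
S(7, 6) = 21, so
surj = 6! * 21 = 720 * 21 = 15120.

15120


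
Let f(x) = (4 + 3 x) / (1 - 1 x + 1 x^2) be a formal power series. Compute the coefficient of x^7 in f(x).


Write f(x) = sum_{k>=0} a_k x^k. Multiplying both sides by 1 - 1 x + 1 x^2 gives
(1 - 1 x + 1 x^2) sum_{k>=0} a_k x^k = 4 + 3 x.
Matching coefficients:
 x^0: a_0 = 4
 x^1: a_1 - 1 a_0 = 3  =>  a_1 = 1*4 + 3 = 7
 x^k (k >= 2): a_k = 1 a_{k-1} - 1 a_{k-2}.
Iterating: a_2 = 3, a_3 = -4, a_4 = -7, a_5 = -3, a_6 = 4, a_7 = 7.
So the coefficient of x^7 is 7.

7


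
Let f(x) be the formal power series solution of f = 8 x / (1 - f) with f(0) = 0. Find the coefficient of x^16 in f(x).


Apply Lagrange inversion: f = 8 x * phi(f) with phi(t) = 1/(1 - t), so
[x^n] f = 8^n * (1/n) [t^(n-1)] phi(t)^n = 8^n * (1/n) [t^(n-1)] (1 - t)^(-n) = 8^n * (1/n) C(2n - 2, n - 1) = 8^n * C_{n-1}.
For n = 16: C_15 = C(30, 15) / 16 = 155117520/16 = 9694845.
With the 8^16 = 281474976710656 factor, the coefficient is 281474976710656 * 9694845 = 2728856270588419768320.

2728856270588419768320


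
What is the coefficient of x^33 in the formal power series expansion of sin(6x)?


The Maclaurin series is sin(t) = sum_{k>=0} (-1)^k t^(2k+1) / (2k+1)!, so substituting t = 6x, only odd powers of x are nonzero, with coefficient of x^(2k+1) equal to (-1)^k 6^(2k+1) / (2k+1)!.
Write 33 = 2*16 + 1, giving the coefficient (-1)^16 * 6^33 / 33! = 47751966659678405306351616/8683317618811886495518194401280000000 = 1549681956/281797412198567890625.

1549681956/281797412198567890625


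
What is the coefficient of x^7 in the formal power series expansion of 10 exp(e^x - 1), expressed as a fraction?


exp(e^x - 1) is the exponential generating function for the Bell numbers Bell_k: exp(e^x - 1) = sum_{k>=0} Bell_k x^k / k!.
So the coefficient of x^7 in 10 exp(e^x - 1) is 10 Bell_7 / 7!.
Computing: Bell_7 = 877 and 7! = 5040, giving
10 * 877/5040 = 877/504.

877/504


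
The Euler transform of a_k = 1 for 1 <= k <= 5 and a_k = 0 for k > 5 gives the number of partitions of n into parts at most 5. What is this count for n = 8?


Partitions of 8 into parts at most 5:
Using generating function (1-x)^(-1)(1-x^2)^(-1)...(1-x^5)^(-1),
the coefficient of x^8 = 18

18


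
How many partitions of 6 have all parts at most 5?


Using the generating function (1-x)^(-1)(1-x^2)^(-1)...(1-x^5)^(-1),
the coefficient of x^6 counts these restricted partitions.
Result = 10

10


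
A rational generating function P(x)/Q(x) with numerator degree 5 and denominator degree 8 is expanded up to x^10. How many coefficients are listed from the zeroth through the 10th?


Expanding up to x^10 gives the coefficients for x^0, x^1, ..., x^10.
That is 10 + 1 = 11 coefficients in total.

11


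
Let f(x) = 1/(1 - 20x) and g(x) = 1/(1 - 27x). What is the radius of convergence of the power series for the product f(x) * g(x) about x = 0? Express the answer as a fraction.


The radius of 1/(1 - 20x) is 1/20 (nearest singularity at x = 1/20), and the radius of 1/(1 - 27x) is 1/27.
The product f(x)*g(x) = 1/((1 - 20x)(1 - 27x)) has singularities at both 1/20 and 1/27, so its radius of convergence is the distance to the nearest one:
min(1/20, 1/27) = 1/27.

1/27


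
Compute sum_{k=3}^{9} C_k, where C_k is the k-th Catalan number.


C_3 through C_9: 5, 14, 42, 132, 429, 1430, 4862
Sum = 5 + 14 + 42 + 132 + 429 + 1430 + 4862
= 6914

6914


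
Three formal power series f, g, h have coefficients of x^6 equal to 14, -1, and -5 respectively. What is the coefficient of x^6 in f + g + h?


Series addition is componentwise:
14 + -1 + -5
= 8

8


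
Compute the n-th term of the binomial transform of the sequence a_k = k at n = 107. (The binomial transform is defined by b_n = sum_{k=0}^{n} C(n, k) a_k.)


With a_k = k, b_n = sum_{k=0}^{n} C(n, k) k. Using k * C(n, k) = n * C(n-1, k-1) gives b_n = n * sum_{k>=1} C(n-1, k-1) = n * 2^(n-1).
For n = 107: 107 * 2^106 = 107 * 81129638414606681695789005144064 = 8680871310362914941449423550414848.

8680871310362914941449423550414848


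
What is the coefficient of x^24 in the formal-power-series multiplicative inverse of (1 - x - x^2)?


Let the inverse be f(x) = sum_{k>=0} a_k x^k. From f(x) * (1 - x - x^2) = 1 and matching coefficients:
 x^0: a_0 = 1.
 x^1: a_1 - a_0 = 0, so a_1 = 1.
 x^k (k >= 2): a_k - a_{k-1} - a_{k-2} = 0, i.e. a_k = a_{k-1} + a_{k-2}.
This is the Fibonacci-type recurrence shifted so that a_0 = a_1 = 1.
Iterating: a_0=1, a_1=1, a_2=2, a_3=3, a_4=5, a_5=8, a_6=13, a_7=21, a_8=34, a_9=55, ...
a_24 = 75025.

75025


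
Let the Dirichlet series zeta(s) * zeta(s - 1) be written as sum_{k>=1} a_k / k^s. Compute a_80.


Convolution gives a_k = sum_{d | k} d * 1 = sum_{d | k} d = sigma(k), the sum of positive divisors of k.
For k = 80, the divisors are 1, 2, 4, 5, 8, 10, 16, 20, 40, 80, so
sigma(80) = 1 + 2 + 4 + 5 + 8 + 10 + 16 + 20 + 40 + 80 = 186.

186


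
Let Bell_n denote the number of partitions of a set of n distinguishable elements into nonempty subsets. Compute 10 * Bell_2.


Bell_2 can be computed from the Bell triangle or from Dobinski's identity Bell_n = (1/e) * sum_{k>=0} k^n / k!.
Computing Bell_2 = 2.
Then 10 * 2 = 20.

20


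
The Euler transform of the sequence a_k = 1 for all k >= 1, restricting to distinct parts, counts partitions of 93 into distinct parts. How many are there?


Partitions of 93 into distinct parts can be computed via generating function.
Product (1+x)(1+x^2)(1+x^3)...
The coefficient of x^93 = 245920

245920


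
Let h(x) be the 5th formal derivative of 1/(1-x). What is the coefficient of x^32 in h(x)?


Differentiating 5 times: d^5/dx^5 [1/(1-x)] = 5!/(1-x)^6.
The expansion 1/(1-x)^6 = sum_{k>=0} C(k+5, 5) x^k, so the coefficient of x^n in 5!/(1-x)^6 is 5! * C(n+5, 5).
For n = 32: 120 * C(37, 5) = 120 * 435897 = 52307640

52307640


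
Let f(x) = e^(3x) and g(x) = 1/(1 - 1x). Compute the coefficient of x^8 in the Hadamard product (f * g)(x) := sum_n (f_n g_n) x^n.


Expanding: f_k = 3^k/k! (from e^(3x)) and g_k = 1^k (from 1/(1 - 1x)). So the Hadamard coefficient (f * g)_k = 3^k 1^k / k! = (3)^k / k!.
For k = 8: 3^8/8! = 6561/40320 = 729/4480.

729/4480


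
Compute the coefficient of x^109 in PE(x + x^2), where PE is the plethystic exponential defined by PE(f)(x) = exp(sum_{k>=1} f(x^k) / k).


With f(x) = x + x^2, the exponent is sum_{k>=1} (x^k + x^(2k)) / k = -ln(1 - x) - ln(1 - x^2). Exponentiating:
PE(x + x^2) = 1 / ((1 - x)(1 - x^2)).
This is the generating function for partitions of n into parts of size 1 or 2. The number of 2's can be any j in 0..54, and the rest are 1's, so
[x^109] = floor(109/2) + 1 = 55.

55


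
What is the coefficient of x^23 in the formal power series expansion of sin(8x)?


The Maclaurin series is sin(t) = sum_{k>=0} (-1)^k t^(2k+1) / (2k+1)!, so substituting t = 8x, only odd powers of x are nonzero, with coefficient of x^(2k+1) equal to (-1)^k 8^(2k+1) / (2k+1)!.
Write 23 = 2*11 + 1, giving the coefficient (-1)^11 * 8^23 / 23! = -590295810358705651712/25852016738884976640000 = -1125899906842624/49308808782358125.

-1125899906842624/49308808782358125


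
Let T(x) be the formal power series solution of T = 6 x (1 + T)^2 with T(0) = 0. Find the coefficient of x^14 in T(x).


Apply the Lagrange inversion formula: if T = 6 x * phi(T) with phi(t) = (1 + t)^2, then [x^n] T = 6^n * (1/n) [t^(n-1)] phi(t)^n = 6^n * (1/n) [t^(n-1)] (1 + t)^(2n) = 6^n * (1/n) C(2n, n-1).
Using the identity C(2n, n-1) = C(2n, n) * n / (n+1), the unscaled factor equals C(2n, n) / (n+1) = C_n, the n-th Catalan number.
For n = 14: C_14 = C(28, 14) / 15 = 40116600/15 = 2674440.
With the 6^14 = 78364164096 factor, the coefficient is 78364164096 * 2674440 = 209580255024906240.

209580255024906240
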